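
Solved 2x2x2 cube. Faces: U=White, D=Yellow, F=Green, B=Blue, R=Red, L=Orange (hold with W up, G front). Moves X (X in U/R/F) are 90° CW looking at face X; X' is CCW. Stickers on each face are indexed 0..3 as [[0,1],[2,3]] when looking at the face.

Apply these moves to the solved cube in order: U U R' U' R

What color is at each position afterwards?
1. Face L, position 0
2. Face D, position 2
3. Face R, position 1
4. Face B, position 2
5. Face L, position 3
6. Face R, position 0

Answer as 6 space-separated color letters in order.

Answer: Y Y B G O O

Derivation:
After move 1 (U): U=WWWW F=RRGG R=BBRR B=OOBB L=GGOO
After move 2 (U): U=WWWW F=BBGG R=OORR B=GGBB L=RROO
After move 3 (R'): R=OROR U=WBWG F=BWGW D=YBYG B=YGYB
After move 4 (U'): U=BGWW F=RRGW R=BWOR B=ORYB L=YGOO
After move 5 (R): R=OBRW U=BRWW F=RBGG D=YYYO B=WRGB
Query 1: L[0] = Y
Query 2: D[2] = Y
Query 3: R[1] = B
Query 4: B[2] = G
Query 5: L[3] = O
Query 6: R[0] = O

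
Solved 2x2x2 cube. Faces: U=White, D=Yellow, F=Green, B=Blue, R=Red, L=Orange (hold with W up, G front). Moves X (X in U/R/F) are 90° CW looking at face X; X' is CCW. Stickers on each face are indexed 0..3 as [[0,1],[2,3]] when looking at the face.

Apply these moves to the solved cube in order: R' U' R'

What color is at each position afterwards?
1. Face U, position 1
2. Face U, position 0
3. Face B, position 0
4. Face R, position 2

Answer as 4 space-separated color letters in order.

After move 1 (R'): R=RRRR U=WBWB F=GWGW D=YGYG B=YBYB
After move 2 (U'): U=BBWW F=OOGW R=GWRR B=RRYB L=YBOO
After move 3 (R'): R=WRGR U=BYWR F=OBGW D=YOYW B=GRGB
Query 1: U[1] = Y
Query 2: U[0] = B
Query 3: B[0] = G
Query 4: R[2] = G

Answer: Y B G G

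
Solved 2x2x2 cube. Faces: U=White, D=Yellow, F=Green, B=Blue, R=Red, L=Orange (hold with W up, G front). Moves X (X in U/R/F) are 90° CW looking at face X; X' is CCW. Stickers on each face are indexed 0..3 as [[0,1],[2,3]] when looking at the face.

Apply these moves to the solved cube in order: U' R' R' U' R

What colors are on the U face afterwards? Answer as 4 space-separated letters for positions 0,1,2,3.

Answer: Y B W R

Derivation:
After move 1 (U'): U=WWWW F=OOGG R=GGRR B=RRBB L=BBOO
After move 2 (R'): R=GRGR U=WBWR F=OWGW D=YOYG B=YRYB
After move 3 (R'): R=RRGG U=WYWY F=OBGR D=YWYW B=GROB
After move 4 (U'): U=YYWW F=BBGR R=OBGG B=RROB L=GROO
After move 5 (R): R=GOGB U=YBWR F=BWGW D=YOYR B=WRYB
Query: U face = YBWR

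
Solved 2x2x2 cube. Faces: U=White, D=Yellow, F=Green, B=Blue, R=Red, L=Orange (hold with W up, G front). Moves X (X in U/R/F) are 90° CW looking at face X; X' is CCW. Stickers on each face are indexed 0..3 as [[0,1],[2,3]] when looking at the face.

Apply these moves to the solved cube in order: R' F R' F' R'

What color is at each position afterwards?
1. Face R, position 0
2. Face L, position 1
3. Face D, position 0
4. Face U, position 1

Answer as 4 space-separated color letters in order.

After move 1 (R'): R=RRRR U=WBWB F=GWGW D=YGYG B=YBYB
After move 2 (F): F=GGWW U=WBOO R=WRBR D=RRYG L=OYOG
After move 3 (R'): R=RRWB U=WYOY F=GBWO D=RGYW B=GBRB
After move 4 (F'): F=BOGW U=WYRW R=GRRB D=YGYW L=OYOO
After move 5 (R'): R=RBGR U=WRRG F=BYGW D=YOYW B=WBGB
Query 1: R[0] = R
Query 2: L[1] = Y
Query 3: D[0] = Y
Query 4: U[1] = R

Answer: R Y Y R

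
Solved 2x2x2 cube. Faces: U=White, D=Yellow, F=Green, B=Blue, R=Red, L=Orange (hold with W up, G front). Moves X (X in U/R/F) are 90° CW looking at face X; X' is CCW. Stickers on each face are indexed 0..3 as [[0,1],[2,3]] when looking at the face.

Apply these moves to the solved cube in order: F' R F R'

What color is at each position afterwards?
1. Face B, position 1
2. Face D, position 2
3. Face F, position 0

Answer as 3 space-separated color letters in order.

Answer: B Y G

Derivation:
After move 1 (F'): F=GGGG U=WWRR R=YRYR D=OOYY L=OWOW
After move 2 (R): R=YYRR U=WGRG F=GOGY D=OBYB B=RBWB
After move 3 (F): F=GGYO U=WGWW R=RYGR D=RYYB L=OOOB
After move 4 (R'): R=YRRG U=WWWR F=GGYW D=RGYO B=BBYB
Query 1: B[1] = B
Query 2: D[2] = Y
Query 3: F[0] = G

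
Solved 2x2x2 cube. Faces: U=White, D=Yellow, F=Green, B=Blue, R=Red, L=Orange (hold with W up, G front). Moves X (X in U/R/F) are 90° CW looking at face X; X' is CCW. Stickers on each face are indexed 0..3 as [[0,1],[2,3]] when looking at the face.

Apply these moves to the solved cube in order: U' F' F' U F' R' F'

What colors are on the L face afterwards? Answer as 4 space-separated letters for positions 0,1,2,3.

After move 1 (U'): U=WWWW F=OOGG R=GGRR B=RRBB L=BBOO
After move 2 (F'): F=OGOG U=WWGR R=YGYR D=BOYY L=BWOW
After move 3 (F'): F=GGOO U=WWYY R=OGBR D=WWYY L=BROG
After move 4 (U): U=YWYW F=OGOO R=RRBR B=BRBB L=GGOG
After move 5 (F'): F=GOOO U=YWRB R=WRWR D=GGYY L=GWOY
After move 6 (R'): R=RRWW U=YBRB F=GWOB D=GOYO B=YRGB
After move 7 (F'): F=WBGO U=YBRW R=ORGW D=WYYO L=GBOR
Query: L face = GBOR

Answer: G B O R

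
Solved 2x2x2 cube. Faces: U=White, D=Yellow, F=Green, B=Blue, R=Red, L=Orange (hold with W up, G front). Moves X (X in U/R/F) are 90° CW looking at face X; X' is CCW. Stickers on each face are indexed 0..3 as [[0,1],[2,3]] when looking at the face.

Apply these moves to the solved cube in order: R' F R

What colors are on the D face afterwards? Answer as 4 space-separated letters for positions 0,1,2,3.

Answer: R Y Y Y

Derivation:
After move 1 (R'): R=RRRR U=WBWB F=GWGW D=YGYG B=YBYB
After move 2 (F): F=GGWW U=WBOO R=WRBR D=RRYG L=OYOG
After move 3 (R): R=BWRR U=WGOW F=GRWG D=RYYY B=OBBB
Query: D face = RYYY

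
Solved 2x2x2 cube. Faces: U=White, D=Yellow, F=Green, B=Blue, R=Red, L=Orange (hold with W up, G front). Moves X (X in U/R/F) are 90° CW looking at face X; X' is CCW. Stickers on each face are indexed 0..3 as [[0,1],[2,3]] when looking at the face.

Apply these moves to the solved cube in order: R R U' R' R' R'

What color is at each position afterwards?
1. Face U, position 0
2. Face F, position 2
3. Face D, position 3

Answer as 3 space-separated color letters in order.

After move 1 (R): R=RRRR U=WGWG F=GYGY D=YBYB B=WBWB
After move 2 (R): R=RRRR U=WYWY F=GBGB D=YWYW B=GBGB
After move 3 (U'): U=YYWW F=OOGB R=GBRR B=RRGB L=GBOO
After move 4 (R'): R=BRGR U=YGWR F=OYGW D=YOYB B=WRWB
After move 5 (R'): R=RRBG U=YWWW F=OGGR D=YYYW B=BROB
After move 6 (R'): R=RGRB U=YOWB F=OWGW D=YGYR B=WRYB
Query 1: U[0] = Y
Query 2: F[2] = G
Query 3: D[3] = R

Answer: Y G R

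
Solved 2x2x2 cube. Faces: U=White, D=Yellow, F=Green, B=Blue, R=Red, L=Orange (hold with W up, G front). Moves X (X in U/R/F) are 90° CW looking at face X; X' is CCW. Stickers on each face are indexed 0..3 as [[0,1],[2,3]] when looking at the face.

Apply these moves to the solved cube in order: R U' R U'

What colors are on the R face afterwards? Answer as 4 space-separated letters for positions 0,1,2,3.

After move 1 (R): R=RRRR U=WGWG F=GYGY D=YBYB B=WBWB
After move 2 (U'): U=GGWW F=OOGY R=GYRR B=RRWB L=WBOO
After move 3 (R): R=RGRY U=GOWY F=OBGB D=YWYR B=WRGB
After move 4 (U'): U=OYGW F=WBGB R=OBRY B=RGGB L=WROO
Query: R face = OBRY

Answer: O B R Y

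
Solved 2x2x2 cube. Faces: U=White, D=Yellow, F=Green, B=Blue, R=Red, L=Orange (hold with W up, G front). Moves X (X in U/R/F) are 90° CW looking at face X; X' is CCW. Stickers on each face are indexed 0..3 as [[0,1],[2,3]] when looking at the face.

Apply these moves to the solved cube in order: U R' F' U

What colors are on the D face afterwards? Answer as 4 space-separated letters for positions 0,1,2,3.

After move 1 (U): U=WWWW F=RRGG R=BBRR B=OOBB L=GGOO
After move 2 (R'): R=BRBR U=WBWO F=RWGW D=YRYG B=YOYB
After move 3 (F'): F=WWRG U=WBBB R=RRYR D=GOYG L=GOOW
After move 4 (U): U=BWBB F=RRRG R=YOYR B=GOYB L=WWOW
Query: D face = GOYG

Answer: G O Y G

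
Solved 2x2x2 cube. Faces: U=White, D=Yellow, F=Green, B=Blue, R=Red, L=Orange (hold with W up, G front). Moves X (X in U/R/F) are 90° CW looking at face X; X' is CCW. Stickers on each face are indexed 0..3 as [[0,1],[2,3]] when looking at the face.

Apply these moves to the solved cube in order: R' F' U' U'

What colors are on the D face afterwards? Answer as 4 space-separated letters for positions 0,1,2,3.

After move 1 (R'): R=RRRR U=WBWB F=GWGW D=YGYG B=YBYB
After move 2 (F'): F=WWGG U=WBRR R=GRYR D=OOYG L=OBOW
After move 3 (U'): U=BRWR F=OBGG R=WWYR B=GRYB L=YBOW
After move 4 (U'): U=RRBW F=YBGG R=OBYR B=WWYB L=GROW
Query: D face = OOYG

Answer: O O Y G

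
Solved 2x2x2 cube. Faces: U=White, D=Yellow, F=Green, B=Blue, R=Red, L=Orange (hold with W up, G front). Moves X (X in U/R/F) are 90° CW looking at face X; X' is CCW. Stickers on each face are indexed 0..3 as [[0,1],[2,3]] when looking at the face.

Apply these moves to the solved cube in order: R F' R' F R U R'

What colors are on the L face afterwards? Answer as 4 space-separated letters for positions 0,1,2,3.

Answer: G R O Y

Derivation:
After move 1 (R): R=RRRR U=WGWG F=GYGY D=YBYB B=WBWB
After move 2 (F'): F=YYGG U=WGRR R=BRYR D=OOYB L=OGOW
After move 3 (R'): R=RRBY U=WWRW F=YGGR D=OYYG B=BBOB
After move 4 (F): F=GYRG U=WWWG R=RRWY D=BRYG L=OOOY
After move 5 (R): R=WRYR U=WYWG F=GRRG D=BOYB B=GBWB
After move 6 (U): U=WWGY F=WRRG R=GBYR B=OOWB L=GROY
After move 7 (R'): R=BRGY U=WWGO F=WWRY D=BRYG B=BOOB
Query: L face = GROY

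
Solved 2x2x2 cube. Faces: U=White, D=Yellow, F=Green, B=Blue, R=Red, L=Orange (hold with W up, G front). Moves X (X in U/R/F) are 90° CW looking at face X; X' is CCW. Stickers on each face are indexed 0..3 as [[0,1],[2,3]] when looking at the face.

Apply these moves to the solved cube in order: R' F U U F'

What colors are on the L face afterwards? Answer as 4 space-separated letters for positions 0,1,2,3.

After move 1 (R'): R=RRRR U=WBWB F=GWGW D=YGYG B=YBYB
After move 2 (F): F=GGWW U=WBOO R=WRBR D=RRYG L=OYOG
After move 3 (U): U=OWOB F=WRWW R=YBBR B=OYYB L=GGOG
After move 4 (U): U=OOBW F=YBWW R=OYBR B=GGYB L=WROG
After move 5 (F'): F=BWYW U=OOOB R=RYRR D=RGYG L=WWOB
Query: L face = WWOB

Answer: W W O B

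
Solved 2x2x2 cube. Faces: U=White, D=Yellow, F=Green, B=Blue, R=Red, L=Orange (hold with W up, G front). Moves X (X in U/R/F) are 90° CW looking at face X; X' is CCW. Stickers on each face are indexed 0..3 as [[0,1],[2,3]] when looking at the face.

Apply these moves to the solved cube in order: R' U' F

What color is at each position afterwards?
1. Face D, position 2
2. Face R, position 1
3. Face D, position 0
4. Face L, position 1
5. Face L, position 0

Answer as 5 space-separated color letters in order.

After move 1 (R'): R=RRRR U=WBWB F=GWGW D=YGYG B=YBYB
After move 2 (U'): U=BBWW F=OOGW R=GWRR B=RRYB L=YBOO
After move 3 (F): F=GOWO U=BBOB R=WWWR D=RGYG L=YYOG
Query 1: D[2] = Y
Query 2: R[1] = W
Query 3: D[0] = R
Query 4: L[1] = Y
Query 5: L[0] = Y

Answer: Y W R Y Y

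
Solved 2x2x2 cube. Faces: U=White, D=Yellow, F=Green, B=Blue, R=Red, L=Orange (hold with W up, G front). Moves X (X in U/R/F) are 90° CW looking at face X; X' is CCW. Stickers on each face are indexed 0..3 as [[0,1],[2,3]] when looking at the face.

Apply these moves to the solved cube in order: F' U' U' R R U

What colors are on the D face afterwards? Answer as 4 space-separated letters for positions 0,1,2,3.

After move 1 (F'): F=GGGG U=WWRR R=YRYR D=OOYY L=OWOW
After move 2 (U'): U=WRWR F=OWGG R=GGYR B=YRBB L=BBOW
After move 3 (U'): U=RRWW F=BBGG R=OWYR B=GGBB L=YROW
After move 4 (R): R=YORW U=RBWG F=BOGY D=OBYG B=WGRB
After move 5 (R): R=RYWO U=ROWY F=BBGG D=ORYW B=GGBB
After move 6 (U): U=WRYO F=RYGG R=GGWO B=YRBB L=BBOW
Query: D face = ORYW

Answer: O R Y W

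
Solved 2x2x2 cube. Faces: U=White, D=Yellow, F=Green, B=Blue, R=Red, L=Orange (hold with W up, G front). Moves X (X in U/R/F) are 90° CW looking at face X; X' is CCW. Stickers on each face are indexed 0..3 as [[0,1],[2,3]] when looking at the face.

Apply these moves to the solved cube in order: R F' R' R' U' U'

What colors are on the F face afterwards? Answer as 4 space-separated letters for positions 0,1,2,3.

Answer: G B G W

Derivation:
After move 1 (R): R=RRRR U=WGWG F=GYGY D=YBYB B=WBWB
After move 2 (F'): F=YYGG U=WGRR R=BRYR D=OOYB L=OGOW
After move 3 (R'): R=RRBY U=WWRW F=YGGR D=OYYG B=BBOB
After move 4 (R'): R=RYRB U=WORB F=YWGW D=OGYR B=GBYB
After move 5 (U'): U=OBWR F=OGGW R=YWRB B=RYYB L=GBOW
After move 6 (U'): U=BROW F=GBGW R=OGRB B=YWYB L=RYOW
Query: F face = GBGW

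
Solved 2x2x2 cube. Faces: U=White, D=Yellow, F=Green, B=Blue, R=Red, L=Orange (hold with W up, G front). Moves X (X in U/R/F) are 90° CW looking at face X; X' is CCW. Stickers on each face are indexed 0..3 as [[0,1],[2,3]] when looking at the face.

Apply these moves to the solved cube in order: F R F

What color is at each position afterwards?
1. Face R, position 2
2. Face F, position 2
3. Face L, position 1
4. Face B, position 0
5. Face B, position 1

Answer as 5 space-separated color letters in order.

After move 1 (F): F=GGGG U=WWOO R=WRWR D=RRYY L=OYOY
After move 2 (R): R=WWRR U=WGOG F=GRGY D=RBYB B=OBWB
After move 3 (F): F=GGYR U=WGYY R=OWGR D=RWYB L=OROB
Query 1: R[2] = G
Query 2: F[2] = Y
Query 3: L[1] = R
Query 4: B[0] = O
Query 5: B[1] = B

Answer: G Y R O B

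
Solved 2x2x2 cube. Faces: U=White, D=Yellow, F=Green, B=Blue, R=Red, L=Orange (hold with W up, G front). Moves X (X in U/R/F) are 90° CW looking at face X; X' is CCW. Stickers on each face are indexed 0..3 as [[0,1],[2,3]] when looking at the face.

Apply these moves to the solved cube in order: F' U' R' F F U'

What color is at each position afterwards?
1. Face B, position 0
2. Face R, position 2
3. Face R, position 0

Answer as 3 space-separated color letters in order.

After move 1 (F'): F=GGGG U=WWRR R=YRYR D=OOYY L=OWOW
After move 2 (U'): U=WRWR F=OWGG R=GGYR B=YRBB L=BBOW
After move 3 (R'): R=GRGY U=WBWY F=ORGR D=OWYG B=YROB
After move 4 (F): F=GORR U=WBWB R=WRYY D=GGYG L=BOOW
After move 5 (F): F=RGRO U=WBWO R=WRBY D=YWYG L=BGOG
After move 6 (U'): U=BOWW F=BGRO R=RGBY B=WROB L=YROG
Query 1: B[0] = W
Query 2: R[2] = B
Query 3: R[0] = R

Answer: W B R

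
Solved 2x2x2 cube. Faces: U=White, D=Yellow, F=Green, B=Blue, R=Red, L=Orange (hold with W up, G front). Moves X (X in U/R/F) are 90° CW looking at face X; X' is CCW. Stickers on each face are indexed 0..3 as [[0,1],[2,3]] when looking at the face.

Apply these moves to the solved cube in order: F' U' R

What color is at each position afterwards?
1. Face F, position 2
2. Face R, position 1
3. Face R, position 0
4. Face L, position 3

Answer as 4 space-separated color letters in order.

Answer: G G Y W

Derivation:
After move 1 (F'): F=GGGG U=WWRR R=YRYR D=OOYY L=OWOW
After move 2 (U'): U=WRWR F=OWGG R=GGYR B=YRBB L=BBOW
After move 3 (R): R=YGRG U=WWWG F=OOGY D=OBYY B=RRRB
Query 1: F[2] = G
Query 2: R[1] = G
Query 3: R[0] = Y
Query 4: L[3] = W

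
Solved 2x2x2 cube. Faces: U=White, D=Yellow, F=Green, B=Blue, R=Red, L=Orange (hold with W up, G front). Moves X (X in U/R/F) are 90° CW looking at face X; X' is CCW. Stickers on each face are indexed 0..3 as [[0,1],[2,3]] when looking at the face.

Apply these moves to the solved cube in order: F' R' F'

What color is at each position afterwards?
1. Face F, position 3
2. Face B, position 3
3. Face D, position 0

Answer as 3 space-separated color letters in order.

After move 1 (F'): F=GGGG U=WWRR R=YRYR D=OOYY L=OWOW
After move 2 (R'): R=RRYY U=WBRB F=GWGR D=OGYG B=YBOB
After move 3 (F'): F=WRGG U=WBRY R=GROY D=WWYG L=OBOR
Query 1: F[3] = G
Query 2: B[3] = B
Query 3: D[0] = W

Answer: G B W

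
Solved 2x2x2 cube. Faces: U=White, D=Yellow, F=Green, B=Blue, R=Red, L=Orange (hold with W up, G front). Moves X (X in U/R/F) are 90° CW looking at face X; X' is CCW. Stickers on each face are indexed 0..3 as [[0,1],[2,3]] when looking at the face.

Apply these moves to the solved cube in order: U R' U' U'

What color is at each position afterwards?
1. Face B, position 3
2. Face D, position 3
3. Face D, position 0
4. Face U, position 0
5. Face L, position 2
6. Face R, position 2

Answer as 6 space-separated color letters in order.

Answer: B G Y O O B

Derivation:
After move 1 (U): U=WWWW F=RRGG R=BBRR B=OOBB L=GGOO
After move 2 (R'): R=BRBR U=WBWO F=RWGW D=YRYG B=YOYB
After move 3 (U'): U=BOWW F=GGGW R=RWBR B=BRYB L=YOOO
After move 4 (U'): U=OWBW F=YOGW R=GGBR B=RWYB L=BROO
Query 1: B[3] = B
Query 2: D[3] = G
Query 3: D[0] = Y
Query 4: U[0] = O
Query 5: L[2] = O
Query 6: R[2] = B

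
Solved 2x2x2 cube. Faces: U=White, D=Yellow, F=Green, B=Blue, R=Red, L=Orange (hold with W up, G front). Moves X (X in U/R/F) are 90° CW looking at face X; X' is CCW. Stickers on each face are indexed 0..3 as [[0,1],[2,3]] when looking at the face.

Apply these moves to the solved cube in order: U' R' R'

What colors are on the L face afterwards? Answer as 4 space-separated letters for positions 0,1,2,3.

Answer: B B O O

Derivation:
After move 1 (U'): U=WWWW F=OOGG R=GGRR B=RRBB L=BBOO
After move 2 (R'): R=GRGR U=WBWR F=OWGW D=YOYG B=YRYB
After move 3 (R'): R=RRGG U=WYWY F=OBGR D=YWYW B=GROB
Query: L face = BBOO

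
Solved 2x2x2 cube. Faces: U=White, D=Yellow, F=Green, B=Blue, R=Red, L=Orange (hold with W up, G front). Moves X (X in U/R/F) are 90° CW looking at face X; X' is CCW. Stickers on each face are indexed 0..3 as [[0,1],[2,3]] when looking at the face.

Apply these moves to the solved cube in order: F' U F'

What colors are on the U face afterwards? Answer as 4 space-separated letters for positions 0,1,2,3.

Answer: R W B Y

Derivation:
After move 1 (F'): F=GGGG U=WWRR R=YRYR D=OOYY L=OWOW
After move 2 (U): U=RWRW F=YRGG R=BBYR B=OWBB L=GGOW
After move 3 (F'): F=RGYG U=RWBY R=OBOR D=GWYY L=GWOR
Query: U face = RWBY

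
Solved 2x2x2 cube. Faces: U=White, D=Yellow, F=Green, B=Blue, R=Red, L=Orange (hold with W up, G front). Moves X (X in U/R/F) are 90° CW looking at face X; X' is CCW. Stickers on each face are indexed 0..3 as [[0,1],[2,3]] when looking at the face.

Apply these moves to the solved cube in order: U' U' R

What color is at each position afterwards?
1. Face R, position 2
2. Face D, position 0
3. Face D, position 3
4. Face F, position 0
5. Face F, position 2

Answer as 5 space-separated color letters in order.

After move 1 (U'): U=WWWW F=OOGG R=GGRR B=RRBB L=BBOO
After move 2 (U'): U=WWWW F=BBGG R=OORR B=GGBB L=RROO
After move 3 (R): R=RORO U=WBWG F=BYGY D=YBYG B=WGWB
Query 1: R[2] = R
Query 2: D[0] = Y
Query 3: D[3] = G
Query 4: F[0] = B
Query 5: F[2] = G

Answer: R Y G B G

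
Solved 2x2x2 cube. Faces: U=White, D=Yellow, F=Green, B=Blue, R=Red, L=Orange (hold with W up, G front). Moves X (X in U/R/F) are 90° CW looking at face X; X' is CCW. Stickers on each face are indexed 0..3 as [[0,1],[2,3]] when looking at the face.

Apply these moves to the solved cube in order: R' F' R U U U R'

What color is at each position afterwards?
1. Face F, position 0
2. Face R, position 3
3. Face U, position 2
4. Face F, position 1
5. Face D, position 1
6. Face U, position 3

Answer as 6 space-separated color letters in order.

After move 1 (R'): R=RRRR U=WBWB F=GWGW D=YGYG B=YBYB
After move 2 (F'): F=WWGG U=WBRR R=GRYR D=OOYG L=OBOW
After move 3 (R): R=YGRR U=WWRG F=WOGG D=OYYY B=RBBB
After move 4 (U): U=RWGW F=YGGG R=RBRR B=OBBB L=WOOW
After move 5 (U): U=GRWW F=RBGG R=OBRR B=WOBB L=YGOW
After move 6 (U): U=WGWR F=OBGG R=WORR B=YGBB L=RBOW
After move 7 (R'): R=ORWR U=WBWY F=OGGR D=OBYG B=YGYB
Query 1: F[0] = O
Query 2: R[3] = R
Query 3: U[2] = W
Query 4: F[1] = G
Query 5: D[1] = B
Query 6: U[3] = Y

Answer: O R W G B Y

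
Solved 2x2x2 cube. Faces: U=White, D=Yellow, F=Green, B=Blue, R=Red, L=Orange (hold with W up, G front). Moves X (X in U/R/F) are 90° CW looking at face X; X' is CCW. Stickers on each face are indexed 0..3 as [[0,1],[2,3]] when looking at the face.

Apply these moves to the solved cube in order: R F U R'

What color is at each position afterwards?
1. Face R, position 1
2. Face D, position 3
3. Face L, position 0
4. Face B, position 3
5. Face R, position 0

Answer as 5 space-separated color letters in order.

After move 1 (R): R=RRRR U=WGWG F=GYGY D=YBYB B=WBWB
After move 2 (F): F=GGYY U=WGOO R=WRGR D=RRYB L=OYOB
After move 3 (U): U=OWOG F=WRYY R=WBGR B=OYWB L=GGOB
After move 4 (R'): R=BRWG U=OWOO F=WWYG D=RRYY B=BYRB
Query 1: R[1] = R
Query 2: D[3] = Y
Query 3: L[0] = G
Query 4: B[3] = B
Query 5: R[0] = B

Answer: R Y G B B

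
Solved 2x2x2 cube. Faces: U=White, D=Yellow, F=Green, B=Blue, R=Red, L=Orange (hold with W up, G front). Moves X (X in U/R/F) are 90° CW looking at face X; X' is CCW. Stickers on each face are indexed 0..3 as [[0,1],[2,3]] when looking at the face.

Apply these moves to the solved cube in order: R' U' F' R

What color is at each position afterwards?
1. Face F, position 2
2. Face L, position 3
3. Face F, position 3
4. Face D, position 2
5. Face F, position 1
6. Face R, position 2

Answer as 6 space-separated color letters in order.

Answer: O W G Y O R

Derivation:
After move 1 (R'): R=RRRR U=WBWB F=GWGW D=YGYG B=YBYB
After move 2 (U'): U=BBWW F=OOGW R=GWRR B=RRYB L=YBOO
After move 3 (F'): F=OWOG U=BBGR R=GWYR D=BOYG L=YWOW
After move 4 (R): R=YGRW U=BWGG F=OOOG D=BYYR B=RRBB
Query 1: F[2] = O
Query 2: L[3] = W
Query 3: F[3] = G
Query 4: D[2] = Y
Query 5: F[1] = O
Query 6: R[2] = R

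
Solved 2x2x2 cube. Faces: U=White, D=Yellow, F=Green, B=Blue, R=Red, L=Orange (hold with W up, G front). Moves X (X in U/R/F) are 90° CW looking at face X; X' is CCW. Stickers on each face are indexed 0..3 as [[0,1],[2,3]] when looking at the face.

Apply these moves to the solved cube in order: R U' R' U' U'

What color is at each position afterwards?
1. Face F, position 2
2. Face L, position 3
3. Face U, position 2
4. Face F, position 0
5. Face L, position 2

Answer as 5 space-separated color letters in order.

After move 1 (R): R=RRRR U=WGWG F=GYGY D=YBYB B=WBWB
After move 2 (U'): U=GGWW F=OOGY R=GYRR B=RRWB L=WBOO
After move 3 (R'): R=YRGR U=GWWR F=OGGW D=YOYY B=BRBB
After move 4 (U'): U=WRGW F=WBGW R=OGGR B=YRBB L=BROO
After move 5 (U'): U=RWWG F=BRGW R=WBGR B=OGBB L=YROO
Query 1: F[2] = G
Query 2: L[3] = O
Query 3: U[2] = W
Query 4: F[0] = B
Query 5: L[2] = O

Answer: G O W B O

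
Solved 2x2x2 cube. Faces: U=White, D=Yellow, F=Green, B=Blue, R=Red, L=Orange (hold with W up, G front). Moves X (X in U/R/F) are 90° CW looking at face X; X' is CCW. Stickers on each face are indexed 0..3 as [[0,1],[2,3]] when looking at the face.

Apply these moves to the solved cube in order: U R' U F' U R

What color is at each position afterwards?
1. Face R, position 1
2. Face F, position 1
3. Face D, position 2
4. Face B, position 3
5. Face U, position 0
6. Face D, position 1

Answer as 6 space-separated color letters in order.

After move 1 (U): U=WWWW F=RRGG R=BBRR B=OOBB L=GGOO
After move 2 (R'): R=BRBR U=WBWO F=RWGW D=YRYG B=YOYB
After move 3 (U): U=WWOB F=BRGW R=YOBR B=GGYB L=RWOO
After move 4 (F'): F=RWBG U=WWYB R=ROYR D=WOYG L=RBOO
After move 5 (U): U=YWBW F=ROBG R=GGYR B=RBYB L=RWOO
After move 6 (R): R=YGRG U=YOBG F=ROBG D=WYYR B=WBWB
Query 1: R[1] = G
Query 2: F[1] = O
Query 3: D[2] = Y
Query 4: B[3] = B
Query 5: U[0] = Y
Query 6: D[1] = Y

Answer: G O Y B Y Y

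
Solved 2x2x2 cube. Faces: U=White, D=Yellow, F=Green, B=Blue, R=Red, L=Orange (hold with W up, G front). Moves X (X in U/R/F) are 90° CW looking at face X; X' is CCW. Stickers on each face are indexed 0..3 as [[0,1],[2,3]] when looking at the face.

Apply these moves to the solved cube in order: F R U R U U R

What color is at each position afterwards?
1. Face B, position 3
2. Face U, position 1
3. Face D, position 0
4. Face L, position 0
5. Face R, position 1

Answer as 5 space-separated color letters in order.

Answer: B Y R R G

Derivation:
After move 1 (F): F=GGGG U=WWOO R=WRWR D=RRYY L=OYOY
After move 2 (R): R=WWRR U=WGOG F=GRGY D=RBYB B=OBWB
After move 3 (U): U=OWGG F=WWGY R=OBRR B=OYWB L=GROY
After move 4 (R): R=RORB U=OWGY F=WBGB D=RWYO B=GYWB
After move 5 (U): U=GOYW F=ROGB R=GYRB B=GRWB L=WBOY
After move 6 (U): U=YGWO F=GYGB R=GRRB B=WBWB L=ROOY
After move 7 (R): R=RGBR U=YYWB F=GWGO D=RWYW B=OBGB
Query 1: B[3] = B
Query 2: U[1] = Y
Query 3: D[0] = R
Query 4: L[0] = R
Query 5: R[1] = G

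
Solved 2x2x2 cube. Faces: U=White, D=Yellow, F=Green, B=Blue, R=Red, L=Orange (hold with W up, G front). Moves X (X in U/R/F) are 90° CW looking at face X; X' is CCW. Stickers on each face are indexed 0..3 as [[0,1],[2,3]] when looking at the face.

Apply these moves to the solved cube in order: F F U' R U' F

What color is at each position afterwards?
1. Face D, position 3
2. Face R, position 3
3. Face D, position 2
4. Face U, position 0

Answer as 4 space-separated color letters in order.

After move 1 (F): F=GGGG U=WWOO R=WRWR D=RRYY L=OYOY
After move 2 (F): F=GGGG U=WWYY R=OROR D=WWYY L=OROR
After move 3 (U'): U=WYWY F=ORGG R=GGOR B=ORBB L=BBOR
After move 4 (R): R=OGRG U=WRWG F=OWGY D=WBYO B=YRYB
After move 5 (U'): U=RGWW F=BBGY R=OWRG B=OGYB L=YROR
After move 6 (F): F=GBYB U=RGRR R=WWWG D=ROYO L=YWOB
Query 1: D[3] = O
Query 2: R[3] = G
Query 3: D[2] = Y
Query 4: U[0] = R

Answer: O G Y R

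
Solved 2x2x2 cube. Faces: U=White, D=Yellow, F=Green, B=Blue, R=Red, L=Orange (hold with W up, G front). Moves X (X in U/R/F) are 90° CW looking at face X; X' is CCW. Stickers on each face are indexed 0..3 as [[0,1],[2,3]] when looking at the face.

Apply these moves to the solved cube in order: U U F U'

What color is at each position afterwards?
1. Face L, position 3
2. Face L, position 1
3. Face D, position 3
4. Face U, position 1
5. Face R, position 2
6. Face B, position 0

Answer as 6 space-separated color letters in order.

After move 1 (U): U=WWWW F=RRGG R=BBRR B=OOBB L=GGOO
After move 2 (U): U=WWWW F=BBGG R=OORR B=GGBB L=RROO
After move 3 (F): F=GBGB U=WWOR R=WOWR D=ROYY L=RYOY
After move 4 (U'): U=WRWO F=RYGB R=GBWR B=WOBB L=GGOY
Query 1: L[3] = Y
Query 2: L[1] = G
Query 3: D[3] = Y
Query 4: U[1] = R
Query 5: R[2] = W
Query 6: B[0] = W

Answer: Y G Y R W W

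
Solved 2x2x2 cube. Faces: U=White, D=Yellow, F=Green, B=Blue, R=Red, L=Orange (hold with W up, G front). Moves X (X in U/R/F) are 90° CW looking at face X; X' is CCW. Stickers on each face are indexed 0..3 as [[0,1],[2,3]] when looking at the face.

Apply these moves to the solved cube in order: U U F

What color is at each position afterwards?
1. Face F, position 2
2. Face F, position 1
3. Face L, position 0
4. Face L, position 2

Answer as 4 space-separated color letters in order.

After move 1 (U): U=WWWW F=RRGG R=BBRR B=OOBB L=GGOO
After move 2 (U): U=WWWW F=BBGG R=OORR B=GGBB L=RROO
After move 3 (F): F=GBGB U=WWOR R=WOWR D=ROYY L=RYOY
Query 1: F[2] = G
Query 2: F[1] = B
Query 3: L[0] = R
Query 4: L[2] = O

Answer: G B R O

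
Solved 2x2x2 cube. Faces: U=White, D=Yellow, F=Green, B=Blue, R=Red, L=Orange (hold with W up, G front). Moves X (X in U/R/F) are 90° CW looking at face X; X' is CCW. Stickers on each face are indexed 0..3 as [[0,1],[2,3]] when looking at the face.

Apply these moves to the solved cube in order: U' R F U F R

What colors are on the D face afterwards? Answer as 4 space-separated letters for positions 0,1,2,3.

After move 1 (U'): U=WWWW F=OOGG R=GGRR B=RRBB L=BBOO
After move 2 (R): R=RGRG U=WOWG F=OYGY D=YBYR B=WRWB
After move 3 (F): F=GOYY U=WOOB R=WGGG D=RRYR L=BYOB
After move 4 (U): U=OWBO F=WGYY R=WRGG B=BYWB L=GOOB
After move 5 (F): F=YWYG U=OWBO R=BROG D=GWYR L=GROR
After move 6 (R): R=OBGR U=OWBG F=YWYR D=GWYB B=OYWB
Query: D face = GWYB

Answer: G W Y B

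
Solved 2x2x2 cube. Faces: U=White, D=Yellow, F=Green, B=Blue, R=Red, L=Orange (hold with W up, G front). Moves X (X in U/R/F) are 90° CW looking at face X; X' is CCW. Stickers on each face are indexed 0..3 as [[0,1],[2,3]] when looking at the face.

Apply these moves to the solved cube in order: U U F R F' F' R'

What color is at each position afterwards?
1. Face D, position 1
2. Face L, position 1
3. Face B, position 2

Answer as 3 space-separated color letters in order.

Answer: G R O

Derivation:
After move 1 (U): U=WWWW F=RRGG R=BBRR B=OOBB L=GGOO
After move 2 (U): U=WWWW F=BBGG R=OORR B=GGBB L=RROO
After move 3 (F): F=GBGB U=WWOR R=WOWR D=ROYY L=RYOY
After move 4 (R): R=WWRO U=WBOB F=GOGY D=RBYG B=RGWB
After move 5 (F'): F=OYGG U=WBWR R=BWRO D=YYYG L=RBOO
After move 6 (F'): F=YGOG U=WBBR R=YWYO D=BOYG L=RROW
After move 7 (R'): R=WOYY U=WWBR F=YBOR D=BGYG B=GGOB
Query 1: D[1] = G
Query 2: L[1] = R
Query 3: B[2] = O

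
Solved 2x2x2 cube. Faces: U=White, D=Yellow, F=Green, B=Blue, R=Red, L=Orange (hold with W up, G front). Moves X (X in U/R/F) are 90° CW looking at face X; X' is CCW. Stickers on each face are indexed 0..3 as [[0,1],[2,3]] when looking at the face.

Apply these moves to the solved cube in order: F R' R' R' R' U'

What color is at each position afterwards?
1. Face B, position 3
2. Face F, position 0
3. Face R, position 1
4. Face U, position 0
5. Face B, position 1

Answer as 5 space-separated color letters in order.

Answer: B O G W R

Derivation:
After move 1 (F): F=GGGG U=WWOO R=WRWR D=RRYY L=OYOY
After move 2 (R'): R=RRWW U=WBOB F=GWGO D=RGYG B=YBRB
After move 3 (R'): R=RWRW U=WROY F=GBGB D=RWYO B=GBGB
After move 4 (R'): R=WWRR U=WGOG F=GRGY D=RBYB B=OBWB
After move 5 (R'): R=WRWR U=WWOO F=GGGG D=RRYY B=BBBB
After move 6 (U'): U=WOWO F=OYGG R=GGWR B=WRBB L=BBOY
Query 1: B[3] = B
Query 2: F[0] = O
Query 3: R[1] = G
Query 4: U[0] = W
Query 5: B[1] = R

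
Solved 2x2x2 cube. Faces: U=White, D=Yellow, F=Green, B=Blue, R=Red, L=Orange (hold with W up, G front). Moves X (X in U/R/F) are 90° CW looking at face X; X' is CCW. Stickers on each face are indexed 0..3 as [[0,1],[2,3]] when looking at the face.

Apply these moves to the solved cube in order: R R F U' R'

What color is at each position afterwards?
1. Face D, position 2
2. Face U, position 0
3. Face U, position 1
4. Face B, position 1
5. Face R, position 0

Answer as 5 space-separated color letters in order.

After move 1 (R): R=RRRR U=WGWG F=GYGY D=YBYB B=WBWB
After move 2 (R): R=RRRR U=WYWY F=GBGB D=YWYW B=GBGB
After move 3 (F): F=GGBB U=WYOO R=WRYR D=RRYW L=OYOW
After move 4 (U'): U=YOWO F=OYBB R=GGYR B=WRGB L=GBOW
After move 5 (R'): R=GRGY U=YGWW F=OOBO D=RYYB B=WRRB
Query 1: D[2] = Y
Query 2: U[0] = Y
Query 3: U[1] = G
Query 4: B[1] = R
Query 5: R[0] = G

Answer: Y Y G R G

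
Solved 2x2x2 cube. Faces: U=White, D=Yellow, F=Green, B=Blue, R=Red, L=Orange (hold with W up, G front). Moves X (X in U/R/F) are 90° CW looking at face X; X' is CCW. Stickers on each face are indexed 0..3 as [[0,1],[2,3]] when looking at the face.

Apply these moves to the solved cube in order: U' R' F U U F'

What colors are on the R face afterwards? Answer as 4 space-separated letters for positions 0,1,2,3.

Answer: G Y G R

Derivation:
After move 1 (U'): U=WWWW F=OOGG R=GGRR B=RRBB L=BBOO
After move 2 (R'): R=GRGR U=WBWR F=OWGW D=YOYG B=YRYB
After move 3 (F): F=GOWW U=WBOB R=WRRR D=GGYG L=BYOO
After move 4 (U): U=OWBB F=WRWW R=YRRR B=BYYB L=GOOO
After move 5 (U): U=BOBW F=YRWW R=BYRR B=GOYB L=WROO
After move 6 (F'): F=RWYW U=BOBR R=GYGR D=ROYG L=WWOB
Query: R face = GYGR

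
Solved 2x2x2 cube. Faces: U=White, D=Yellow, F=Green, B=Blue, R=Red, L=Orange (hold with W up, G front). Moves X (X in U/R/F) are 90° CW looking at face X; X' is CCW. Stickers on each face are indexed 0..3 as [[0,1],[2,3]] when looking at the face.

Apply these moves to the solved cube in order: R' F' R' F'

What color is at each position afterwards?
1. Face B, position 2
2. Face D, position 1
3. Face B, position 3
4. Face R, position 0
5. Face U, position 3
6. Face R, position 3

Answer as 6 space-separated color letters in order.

Answer: O W B W G Y

Derivation:
After move 1 (R'): R=RRRR U=WBWB F=GWGW D=YGYG B=YBYB
After move 2 (F'): F=WWGG U=WBRR R=GRYR D=OOYG L=OBOW
After move 3 (R'): R=RRGY U=WYRY F=WBGR D=OWYG B=GBOB
After move 4 (F'): F=BRWG U=WYRG R=WROY D=BWYG L=OYOR
Query 1: B[2] = O
Query 2: D[1] = W
Query 3: B[3] = B
Query 4: R[0] = W
Query 5: U[3] = G
Query 6: R[3] = Y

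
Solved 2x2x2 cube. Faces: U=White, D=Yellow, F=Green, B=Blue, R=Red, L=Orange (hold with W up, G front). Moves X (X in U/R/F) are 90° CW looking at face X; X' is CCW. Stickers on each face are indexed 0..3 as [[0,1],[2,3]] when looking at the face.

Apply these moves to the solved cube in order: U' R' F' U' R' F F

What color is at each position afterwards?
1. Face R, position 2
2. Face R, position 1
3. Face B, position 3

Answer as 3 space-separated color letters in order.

Answer: R R B

Derivation:
After move 1 (U'): U=WWWW F=OOGG R=GGRR B=RRBB L=BBOO
After move 2 (R'): R=GRGR U=WBWR F=OWGW D=YOYG B=YRYB
After move 3 (F'): F=WWOG U=WBGG R=ORYR D=BOYG L=BROW
After move 4 (U'): U=BGWG F=BROG R=WWYR B=ORYB L=YROW
After move 5 (R'): R=WRWY U=BYWO F=BGOG D=BRYG B=GROB
After move 6 (F): F=OBGG U=BYWR R=WROY D=WWYG L=YBOR
After move 7 (F): F=GOGB U=BYRB R=WRRY D=OWYG L=YWOW
Query 1: R[2] = R
Query 2: R[1] = R
Query 3: B[3] = B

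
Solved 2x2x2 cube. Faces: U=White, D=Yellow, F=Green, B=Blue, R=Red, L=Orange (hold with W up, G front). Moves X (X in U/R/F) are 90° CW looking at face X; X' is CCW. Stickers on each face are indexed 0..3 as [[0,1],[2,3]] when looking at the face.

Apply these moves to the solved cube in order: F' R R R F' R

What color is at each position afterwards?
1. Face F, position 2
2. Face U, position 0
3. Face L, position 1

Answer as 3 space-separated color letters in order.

Answer: G W B

Derivation:
After move 1 (F'): F=GGGG U=WWRR R=YRYR D=OOYY L=OWOW
After move 2 (R): R=YYRR U=WGRG F=GOGY D=OBYB B=RBWB
After move 3 (R): R=RYRY U=WORY F=GBGB D=OWYR B=GBGB
After move 4 (R): R=RRYY U=WBRB F=GWGR D=OGYG B=YBOB
After move 5 (F'): F=WRGG U=WBRY R=GROY D=WWYG L=OBOR
After move 6 (R): R=OGYR U=WRRG F=WWGG D=WOYY B=YBBB
Query 1: F[2] = G
Query 2: U[0] = W
Query 3: L[1] = B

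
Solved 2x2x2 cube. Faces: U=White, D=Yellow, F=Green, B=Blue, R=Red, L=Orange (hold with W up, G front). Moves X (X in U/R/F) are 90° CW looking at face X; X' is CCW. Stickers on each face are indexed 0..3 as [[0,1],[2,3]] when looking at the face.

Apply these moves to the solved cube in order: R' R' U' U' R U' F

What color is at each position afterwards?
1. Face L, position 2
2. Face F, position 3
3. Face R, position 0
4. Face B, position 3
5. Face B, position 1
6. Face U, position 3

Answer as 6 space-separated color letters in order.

Answer: O R Y B O B

Derivation:
After move 1 (R'): R=RRRR U=WBWB F=GWGW D=YGYG B=YBYB
After move 2 (R'): R=RRRR U=WYWY F=GBGB D=YWYW B=GBGB
After move 3 (U'): U=YYWW F=OOGB R=GBRR B=RRGB L=GBOO
After move 4 (U'): U=YWYW F=GBGB R=OORR B=GBGB L=RROO
After move 5 (R): R=RORO U=YBYB F=GWGW D=YGYG B=WBWB
After move 6 (U'): U=BBYY F=RRGW R=GWRO B=ROWB L=WBOO
After move 7 (F): F=GRWR U=BBOB R=YWYO D=RGYG L=WYOG
Query 1: L[2] = O
Query 2: F[3] = R
Query 3: R[0] = Y
Query 4: B[3] = B
Query 5: B[1] = O
Query 6: U[3] = B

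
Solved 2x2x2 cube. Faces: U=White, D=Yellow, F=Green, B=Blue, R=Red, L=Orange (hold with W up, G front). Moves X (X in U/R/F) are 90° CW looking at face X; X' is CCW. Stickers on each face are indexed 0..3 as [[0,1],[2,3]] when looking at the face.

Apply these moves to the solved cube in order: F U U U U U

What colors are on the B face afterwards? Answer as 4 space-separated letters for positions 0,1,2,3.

Answer: O Y B B

Derivation:
After move 1 (F): F=GGGG U=WWOO R=WRWR D=RRYY L=OYOY
After move 2 (U): U=OWOW F=WRGG R=BBWR B=OYBB L=GGOY
After move 3 (U): U=OOWW F=BBGG R=OYWR B=GGBB L=WROY
After move 4 (U): U=WOWO F=OYGG R=GGWR B=WRBB L=BBOY
After move 5 (U): U=WWOO F=GGGG R=WRWR B=BBBB L=OYOY
After move 6 (U): U=OWOW F=WRGG R=BBWR B=OYBB L=GGOY
Query: B face = OYBB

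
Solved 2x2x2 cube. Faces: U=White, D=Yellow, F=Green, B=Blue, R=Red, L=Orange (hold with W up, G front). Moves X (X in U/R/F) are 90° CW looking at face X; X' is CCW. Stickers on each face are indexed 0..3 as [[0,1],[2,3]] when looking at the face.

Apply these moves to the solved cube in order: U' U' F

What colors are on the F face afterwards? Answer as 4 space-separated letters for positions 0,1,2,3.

Answer: G B G B

Derivation:
After move 1 (U'): U=WWWW F=OOGG R=GGRR B=RRBB L=BBOO
After move 2 (U'): U=WWWW F=BBGG R=OORR B=GGBB L=RROO
After move 3 (F): F=GBGB U=WWOR R=WOWR D=ROYY L=RYOY
Query: F face = GBGB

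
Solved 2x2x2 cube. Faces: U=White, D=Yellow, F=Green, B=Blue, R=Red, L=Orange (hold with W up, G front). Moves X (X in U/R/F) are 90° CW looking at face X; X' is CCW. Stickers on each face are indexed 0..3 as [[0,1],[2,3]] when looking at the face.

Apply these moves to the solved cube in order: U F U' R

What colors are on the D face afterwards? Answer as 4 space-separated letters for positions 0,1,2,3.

Answer: R B Y W

Derivation:
After move 1 (U): U=WWWW F=RRGG R=BBRR B=OOBB L=GGOO
After move 2 (F): F=GRGR U=WWOG R=WBWR D=RBYY L=GYOY
After move 3 (U'): U=WGWO F=GYGR R=GRWR B=WBBB L=OOOY
After move 4 (R): R=WGRR U=WYWR F=GBGY D=RBYW B=OBGB
Query: D face = RBYW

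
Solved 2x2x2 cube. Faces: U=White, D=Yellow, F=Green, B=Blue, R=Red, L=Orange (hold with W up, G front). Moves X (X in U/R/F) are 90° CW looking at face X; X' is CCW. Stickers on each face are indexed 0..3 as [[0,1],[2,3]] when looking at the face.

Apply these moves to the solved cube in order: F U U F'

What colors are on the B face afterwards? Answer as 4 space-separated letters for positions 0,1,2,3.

After move 1 (F): F=GGGG U=WWOO R=WRWR D=RRYY L=OYOY
After move 2 (U): U=OWOW F=WRGG R=BBWR B=OYBB L=GGOY
After move 3 (U): U=OOWW F=BBGG R=OYWR B=GGBB L=WROY
After move 4 (F'): F=BGBG U=OOOW R=RYRR D=RYYY L=WWOW
Query: B face = GGBB

Answer: G G B B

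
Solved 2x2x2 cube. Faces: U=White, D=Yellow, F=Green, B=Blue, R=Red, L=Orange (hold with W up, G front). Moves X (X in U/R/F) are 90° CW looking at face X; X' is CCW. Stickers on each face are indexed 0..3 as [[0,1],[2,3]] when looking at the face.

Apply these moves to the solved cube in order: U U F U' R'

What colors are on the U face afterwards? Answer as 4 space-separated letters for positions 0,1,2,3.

Answer: W B W W

Derivation:
After move 1 (U): U=WWWW F=RRGG R=BBRR B=OOBB L=GGOO
After move 2 (U): U=WWWW F=BBGG R=OORR B=GGBB L=RROO
After move 3 (F): F=GBGB U=WWOR R=WOWR D=ROYY L=RYOY
After move 4 (U'): U=WRWO F=RYGB R=GBWR B=WOBB L=GGOY
After move 5 (R'): R=BRGW U=WBWW F=RRGO D=RYYB B=YOOB
Query: U face = WBWW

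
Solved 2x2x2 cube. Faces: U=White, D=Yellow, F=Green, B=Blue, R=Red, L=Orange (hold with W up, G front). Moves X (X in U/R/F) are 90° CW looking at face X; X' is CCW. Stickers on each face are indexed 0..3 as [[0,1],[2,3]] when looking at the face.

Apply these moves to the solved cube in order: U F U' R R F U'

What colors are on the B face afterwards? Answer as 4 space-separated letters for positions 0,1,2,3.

Answer: W W Y B

Derivation:
After move 1 (U): U=WWWW F=RRGG R=BBRR B=OOBB L=GGOO
After move 2 (F): F=GRGR U=WWOG R=WBWR D=RBYY L=GYOY
After move 3 (U'): U=WGWO F=GYGR R=GRWR B=WBBB L=OOOY
After move 4 (R): R=WGRR U=WYWR F=GBGY D=RBYW B=OBGB
After move 5 (R): R=RWRG U=WBWY F=GBGW D=RGYO B=RBYB
After move 6 (F): F=GGWB U=WBYO R=WWYG D=RRYO L=OROG
After move 7 (U'): U=BOWY F=ORWB R=GGYG B=WWYB L=RBOG
Query: B face = WWYB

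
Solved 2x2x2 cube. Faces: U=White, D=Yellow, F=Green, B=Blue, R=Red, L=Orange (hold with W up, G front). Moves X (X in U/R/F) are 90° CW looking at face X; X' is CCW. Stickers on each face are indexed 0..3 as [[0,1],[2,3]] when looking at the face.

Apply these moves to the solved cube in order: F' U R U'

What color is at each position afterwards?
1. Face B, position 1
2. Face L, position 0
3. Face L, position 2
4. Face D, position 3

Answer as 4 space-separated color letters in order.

Answer: B W O O

Derivation:
After move 1 (F'): F=GGGG U=WWRR R=YRYR D=OOYY L=OWOW
After move 2 (U): U=RWRW F=YRGG R=BBYR B=OWBB L=GGOW
After move 3 (R): R=YBRB U=RRRG F=YOGY D=OBYO B=WWWB
After move 4 (U'): U=RGRR F=GGGY R=YORB B=YBWB L=WWOW
Query 1: B[1] = B
Query 2: L[0] = W
Query 3: L[2] = O
Query 4: D[3] = O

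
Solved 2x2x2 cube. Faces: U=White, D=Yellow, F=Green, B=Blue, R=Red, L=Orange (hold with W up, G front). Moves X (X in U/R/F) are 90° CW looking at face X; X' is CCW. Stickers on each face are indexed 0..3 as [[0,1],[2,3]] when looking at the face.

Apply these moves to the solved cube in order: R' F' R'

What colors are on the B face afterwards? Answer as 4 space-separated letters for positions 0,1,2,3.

Answer: G B O B

Derivation:
After move 1 (R'): R=RRRR U=WBWB F=GWGW D=YGYG B=YBYB
After move 2 (F'): F=WWGG U=WBRR R=GRYR D=OOYG L=OBOW
After move 3 (R'): R=RRGY U=WYRY F=WBGR D=OWYG B=GBOB
Query: B face = GBOB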